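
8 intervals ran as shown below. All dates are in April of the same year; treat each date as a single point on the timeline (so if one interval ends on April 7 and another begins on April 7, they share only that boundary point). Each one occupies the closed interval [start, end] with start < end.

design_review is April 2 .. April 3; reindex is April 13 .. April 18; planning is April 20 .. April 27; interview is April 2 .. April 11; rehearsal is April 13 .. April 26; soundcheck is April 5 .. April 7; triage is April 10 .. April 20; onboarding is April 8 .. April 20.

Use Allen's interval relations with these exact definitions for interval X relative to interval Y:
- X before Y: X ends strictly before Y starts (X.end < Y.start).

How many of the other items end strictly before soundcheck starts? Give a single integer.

Target soundcheck = [April 5, April 7].
design_review [April 2, April 3] → before → counts.
interview [April 2, April 11] → contains → no.
onboarding [April 8, April 20] → after → no.
planning [April 20, April 27] → after → no.
rehearsal [April 13, April 26] → after → no.
reindex [April 13, April 18] → after → no.
triage [April 10, April 20] → after → no.
Total: 1.

1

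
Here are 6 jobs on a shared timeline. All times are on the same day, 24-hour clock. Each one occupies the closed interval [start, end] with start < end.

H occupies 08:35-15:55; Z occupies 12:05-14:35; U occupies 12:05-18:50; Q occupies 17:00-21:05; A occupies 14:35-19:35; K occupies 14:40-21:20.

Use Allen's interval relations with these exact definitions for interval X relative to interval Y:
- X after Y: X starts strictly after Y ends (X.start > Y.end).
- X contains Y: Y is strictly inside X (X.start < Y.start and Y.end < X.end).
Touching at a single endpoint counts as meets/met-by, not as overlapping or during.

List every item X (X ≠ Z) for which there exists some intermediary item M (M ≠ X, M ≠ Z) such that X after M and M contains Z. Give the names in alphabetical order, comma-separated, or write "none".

Q

Target Z = [12:05, 14:35].
Intermediaries M with M contains Z: H.
Via H — items with X after H: Q.
Union: Q.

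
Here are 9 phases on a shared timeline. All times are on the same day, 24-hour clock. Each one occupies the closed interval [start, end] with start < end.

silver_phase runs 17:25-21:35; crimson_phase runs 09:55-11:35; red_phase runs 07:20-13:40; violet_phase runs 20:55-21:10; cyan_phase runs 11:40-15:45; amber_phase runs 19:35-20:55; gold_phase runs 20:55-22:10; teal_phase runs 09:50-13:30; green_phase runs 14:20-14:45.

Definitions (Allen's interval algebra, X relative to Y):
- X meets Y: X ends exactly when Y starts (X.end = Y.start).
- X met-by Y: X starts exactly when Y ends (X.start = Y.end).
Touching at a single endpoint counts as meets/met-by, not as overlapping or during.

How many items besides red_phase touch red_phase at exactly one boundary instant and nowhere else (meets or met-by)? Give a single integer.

0

Target red_phase = [07:20, 13:40].
amber_phase [19:35, 20:55] → after → no.
crimson_phase [09:55, 11:35] → during → no.
cyan_phase [11:40, 15:45] → overlapped-by → no.
gold_phase [20:55, 22:10] → after → no.
green_phase [14:20, 14:45] → after → no.
silver_phase [17:25, 21:35] → after → no.
teal_phase [09:50, 13:30] → during → no.
violet_phase [20:55, 21:10] → after → no.
Total: 0.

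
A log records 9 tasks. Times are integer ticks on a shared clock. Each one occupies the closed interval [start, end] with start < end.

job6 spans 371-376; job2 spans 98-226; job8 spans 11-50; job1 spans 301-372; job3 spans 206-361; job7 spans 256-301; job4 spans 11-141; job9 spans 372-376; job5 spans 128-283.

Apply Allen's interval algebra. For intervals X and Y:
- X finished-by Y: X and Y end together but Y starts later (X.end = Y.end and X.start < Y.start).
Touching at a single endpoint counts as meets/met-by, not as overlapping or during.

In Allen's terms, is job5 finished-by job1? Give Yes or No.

No

job5 = [128, 283], job1 = [301, 372].
Actual relation of job5 to job1: before.
Asked whether 'finished-by' holds → No.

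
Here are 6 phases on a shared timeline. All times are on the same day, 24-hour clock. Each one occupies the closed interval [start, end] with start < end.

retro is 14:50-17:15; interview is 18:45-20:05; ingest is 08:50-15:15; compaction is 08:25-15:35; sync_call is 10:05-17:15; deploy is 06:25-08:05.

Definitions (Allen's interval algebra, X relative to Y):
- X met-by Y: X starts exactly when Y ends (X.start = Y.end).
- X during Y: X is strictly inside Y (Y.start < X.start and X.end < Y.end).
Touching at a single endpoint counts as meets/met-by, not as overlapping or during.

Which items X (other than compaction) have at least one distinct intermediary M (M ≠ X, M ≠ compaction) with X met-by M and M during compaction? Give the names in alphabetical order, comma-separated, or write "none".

Target compaction = [08:25, 15:35].
Intermediaries M with M during compaction: ingest.
Via ingest — items with X met-by ingest: none.
Union: none.

none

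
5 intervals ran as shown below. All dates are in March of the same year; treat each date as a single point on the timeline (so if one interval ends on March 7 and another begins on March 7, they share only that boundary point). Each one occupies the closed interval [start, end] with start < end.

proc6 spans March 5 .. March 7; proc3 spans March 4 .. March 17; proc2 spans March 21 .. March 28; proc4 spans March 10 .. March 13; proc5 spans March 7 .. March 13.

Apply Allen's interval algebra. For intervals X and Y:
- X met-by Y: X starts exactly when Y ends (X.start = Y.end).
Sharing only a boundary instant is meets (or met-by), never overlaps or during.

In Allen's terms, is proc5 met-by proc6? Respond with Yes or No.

proc5 = [March 7, March 13], proc6 = [March 5, March 7].
Actual relation of proc5 to proc6: met-by.
Asked whether 'met-by' holds → Yes.

Yes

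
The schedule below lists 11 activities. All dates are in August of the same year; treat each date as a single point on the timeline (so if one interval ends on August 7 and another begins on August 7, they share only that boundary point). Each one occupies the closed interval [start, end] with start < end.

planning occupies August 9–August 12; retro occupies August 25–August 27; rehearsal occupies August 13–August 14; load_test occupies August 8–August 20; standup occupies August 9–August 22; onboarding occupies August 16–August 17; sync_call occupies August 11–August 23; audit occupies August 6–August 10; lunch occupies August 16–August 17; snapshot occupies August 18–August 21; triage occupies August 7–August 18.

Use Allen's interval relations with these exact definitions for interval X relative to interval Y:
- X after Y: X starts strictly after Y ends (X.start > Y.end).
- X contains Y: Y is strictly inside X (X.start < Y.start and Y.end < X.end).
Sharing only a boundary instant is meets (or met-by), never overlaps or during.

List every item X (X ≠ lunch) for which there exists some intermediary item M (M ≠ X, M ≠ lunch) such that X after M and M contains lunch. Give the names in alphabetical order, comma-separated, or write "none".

retro

Target lunch = [August 16, August 17].
Intermediaries M with M contains lunch: load_test, standup, sync_call, triage.
Via load_test — items with X after load_test: retro.
Via standup — items with X after standup: retro.
Via sync_call — items with X after sync_call: retro.
Via triage — items with X after triage: retro.
Union: retro.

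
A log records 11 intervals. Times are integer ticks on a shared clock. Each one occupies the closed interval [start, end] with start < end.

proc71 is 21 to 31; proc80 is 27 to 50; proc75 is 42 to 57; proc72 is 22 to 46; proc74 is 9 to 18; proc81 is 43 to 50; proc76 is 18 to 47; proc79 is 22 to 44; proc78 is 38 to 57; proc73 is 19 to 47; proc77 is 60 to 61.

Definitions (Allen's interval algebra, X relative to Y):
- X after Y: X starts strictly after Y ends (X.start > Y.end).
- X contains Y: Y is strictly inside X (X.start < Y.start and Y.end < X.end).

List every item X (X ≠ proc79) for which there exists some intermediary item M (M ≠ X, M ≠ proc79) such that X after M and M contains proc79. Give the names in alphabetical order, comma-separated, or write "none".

Target proc79 = [22, 44].
Intermediaries M with M contains proc79: proc73, proc76.
Via proc73 — items with X after proc73: proc77.
Via proc76 — items with X after proc76: proc77.
Union: proc77.

proc77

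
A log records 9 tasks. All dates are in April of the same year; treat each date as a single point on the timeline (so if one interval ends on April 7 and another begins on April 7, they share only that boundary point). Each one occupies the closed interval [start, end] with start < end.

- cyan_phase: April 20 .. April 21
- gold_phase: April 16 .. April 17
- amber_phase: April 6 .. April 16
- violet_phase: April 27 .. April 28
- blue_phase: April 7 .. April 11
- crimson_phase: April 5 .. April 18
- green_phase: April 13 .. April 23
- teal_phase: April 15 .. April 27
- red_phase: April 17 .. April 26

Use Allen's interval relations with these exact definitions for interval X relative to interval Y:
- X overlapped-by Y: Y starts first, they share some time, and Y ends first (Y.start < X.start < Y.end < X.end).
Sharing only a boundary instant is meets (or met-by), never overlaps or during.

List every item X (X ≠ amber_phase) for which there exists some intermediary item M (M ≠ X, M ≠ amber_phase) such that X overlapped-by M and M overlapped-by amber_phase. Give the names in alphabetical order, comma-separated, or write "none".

red_phase, teal_phase

Target amber_phase = [April 6, April 16].
Intermediaries M with M overlapped-by amber_phase: green_phase, teal_phase.
Via green_phase — items with X overlapped-by green_phase: red_phase, teal_phase.
Via teal_phase — items with X overlapped-by teal_phase: none.
Union: red_phase, teal_phase.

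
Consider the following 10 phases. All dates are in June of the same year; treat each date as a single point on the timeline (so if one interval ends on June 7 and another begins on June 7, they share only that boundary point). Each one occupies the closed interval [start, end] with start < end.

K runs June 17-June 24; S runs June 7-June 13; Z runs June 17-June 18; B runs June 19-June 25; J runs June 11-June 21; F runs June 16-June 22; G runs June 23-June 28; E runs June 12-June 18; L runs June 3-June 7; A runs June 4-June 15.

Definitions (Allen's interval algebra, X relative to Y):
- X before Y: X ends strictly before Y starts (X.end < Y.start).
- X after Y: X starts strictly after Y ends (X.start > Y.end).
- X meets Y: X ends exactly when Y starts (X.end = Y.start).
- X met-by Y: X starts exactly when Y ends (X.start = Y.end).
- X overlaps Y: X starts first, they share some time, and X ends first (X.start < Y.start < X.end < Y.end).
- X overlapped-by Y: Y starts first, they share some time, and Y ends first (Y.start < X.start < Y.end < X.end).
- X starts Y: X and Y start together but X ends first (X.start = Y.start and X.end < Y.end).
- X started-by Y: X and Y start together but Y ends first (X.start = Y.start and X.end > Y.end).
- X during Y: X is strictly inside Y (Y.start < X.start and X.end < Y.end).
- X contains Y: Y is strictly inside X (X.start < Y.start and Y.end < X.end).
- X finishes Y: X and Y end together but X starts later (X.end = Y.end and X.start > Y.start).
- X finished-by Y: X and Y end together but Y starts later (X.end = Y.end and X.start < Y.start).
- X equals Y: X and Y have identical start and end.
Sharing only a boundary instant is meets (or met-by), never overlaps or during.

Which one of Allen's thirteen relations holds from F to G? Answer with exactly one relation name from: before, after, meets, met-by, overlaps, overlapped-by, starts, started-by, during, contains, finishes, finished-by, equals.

before

F = [June 16, June 22]; G = [June 23, June 28].
Compare endpoints: F.start < G.start, F.start < G.end, F.end < G.start, F.end < G.end.
That pattern is 'before'.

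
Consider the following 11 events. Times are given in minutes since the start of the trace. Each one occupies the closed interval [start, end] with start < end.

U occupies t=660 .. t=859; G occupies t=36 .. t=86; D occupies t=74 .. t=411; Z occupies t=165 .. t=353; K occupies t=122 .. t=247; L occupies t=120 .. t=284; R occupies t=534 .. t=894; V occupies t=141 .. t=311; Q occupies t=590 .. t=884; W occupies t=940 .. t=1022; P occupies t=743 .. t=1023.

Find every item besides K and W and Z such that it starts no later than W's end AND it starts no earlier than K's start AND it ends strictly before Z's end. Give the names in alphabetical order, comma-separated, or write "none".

Conditions: its start is no later than W's end (X.start <= t=1022) AND its start is no earlier than K's start (X.start >= t=122) AND its end is strictly before Z's end (X.end < t=353).
D: start t=74 <= t=1022? ✓; start t=74 >= t=122? ✗; end t=411 < t=353? ✗ → no.
G: start t=36 <= t=1022? ✓; start t=36 >= t=122? ✗; end t=86 < t=353? ✓ → no.
L: start t=120 <= t=1022? ✓; start t=120 >= t=122? ✗; end t=284 < t=353? ✓ → no.
P: start t=743 <= t=1022? ✓; start t=743 >= t=122? ✓; end t=1023 < t=353? ✗ → no.
Q: start t=590 <= t=1022? ✓; start t=590 >= t=122? ✓; end t=884 < t=353? ✗ → no.
R: start t=534 <= t=1022? ✓; start t=534 >= t=122? ✓; end t=894 < t=353? ✗ → no.
U: start t=660 <= t=1022? ✓; start t=660 >= t=122? ✓; end t=859 < t=353? ✗ → no.
V: start t=141 <= t=1022? ✓; start t=141 >= t=122? ✓; end t=311 < t=353? ✓ → yes.
Result: V.

V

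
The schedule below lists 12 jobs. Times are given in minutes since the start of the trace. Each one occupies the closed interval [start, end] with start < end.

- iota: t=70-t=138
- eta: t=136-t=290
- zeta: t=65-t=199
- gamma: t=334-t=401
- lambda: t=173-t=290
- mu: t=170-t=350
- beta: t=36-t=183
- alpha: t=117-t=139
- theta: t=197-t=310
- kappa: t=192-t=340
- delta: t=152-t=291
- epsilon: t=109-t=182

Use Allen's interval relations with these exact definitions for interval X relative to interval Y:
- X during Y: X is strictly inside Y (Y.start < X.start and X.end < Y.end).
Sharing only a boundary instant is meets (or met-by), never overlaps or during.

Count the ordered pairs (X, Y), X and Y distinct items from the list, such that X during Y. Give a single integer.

12

Checking all 132 ordered pairs for relation 'during'; matching pairs in alphabetical order:
(alpha, beta): alpha during beta ✓
(alpha, epsilon): alpha during epsilon ✓
(alpha, zeta): alpha during zeta ✓
(epsilon, beta): epsilon during beta ✓
(epsilon, zeta): epsilon during zeta ✓
(iota, beta): iota during beta ✓
(iota, zeta): iota during zeta ✓
(kappa, mu): kappa during mu ✓
(lambda, delta): lambda during delta ✓
(lambda, mu): lambda during mu ✓
(theta, kappa): theta during kappa ✓
(theta, mu): theta during mu ✓
Count: 12.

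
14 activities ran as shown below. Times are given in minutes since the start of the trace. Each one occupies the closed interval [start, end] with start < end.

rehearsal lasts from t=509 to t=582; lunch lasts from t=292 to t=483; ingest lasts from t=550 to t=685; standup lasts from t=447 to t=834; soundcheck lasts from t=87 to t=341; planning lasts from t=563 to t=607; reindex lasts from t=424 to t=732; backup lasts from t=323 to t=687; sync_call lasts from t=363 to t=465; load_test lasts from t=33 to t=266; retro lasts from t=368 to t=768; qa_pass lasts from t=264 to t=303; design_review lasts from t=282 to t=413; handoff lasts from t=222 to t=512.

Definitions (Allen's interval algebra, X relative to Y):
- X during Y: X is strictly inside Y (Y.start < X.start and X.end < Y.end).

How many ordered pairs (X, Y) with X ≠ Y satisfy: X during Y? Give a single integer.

Checking all 182 ordered pairs for relation 'during'; matching pairs in alphabetical order:
(design_review, handoff): design_review during handoff ✓
(ingest, backup): ingest during backup ✓
(ingest, reindex): ingest during reindex ✓
(ingest, retro): ingest during retro ✓
(ingest, standup): ingest during standup ✓
(lunch, handoff): lunch during handoff ✓
(planning, backup): planning during backup ✓
(planning, ingest): planning during ingest ✓
(planning, reindex): planning during reindex ✓
(planning, retro): planning during retro ✓
(planning, standup): planning during standup ✓
(qa_pass, handoff): qa_pass during handoff ✓
(qa_pass, soundcheck): qa_pass during soundcheck ✓
(rehearsal, backup): rehearsal during backup ✓
(rehearsal, reindex): rehearsal during reindex ✓
(rehearsal, retro): rehearsal during retro ✓
(rehearsal, standup): rehearsal during standup ✓
(reindex, retro): reindex during retro ✓
(sync_call, backup): sync_call during backup ✓
(sync_call, handoff): sync_call during handoff ✓
(sync_call, lunch): sync_call during lunch ✓
Count: 21.

21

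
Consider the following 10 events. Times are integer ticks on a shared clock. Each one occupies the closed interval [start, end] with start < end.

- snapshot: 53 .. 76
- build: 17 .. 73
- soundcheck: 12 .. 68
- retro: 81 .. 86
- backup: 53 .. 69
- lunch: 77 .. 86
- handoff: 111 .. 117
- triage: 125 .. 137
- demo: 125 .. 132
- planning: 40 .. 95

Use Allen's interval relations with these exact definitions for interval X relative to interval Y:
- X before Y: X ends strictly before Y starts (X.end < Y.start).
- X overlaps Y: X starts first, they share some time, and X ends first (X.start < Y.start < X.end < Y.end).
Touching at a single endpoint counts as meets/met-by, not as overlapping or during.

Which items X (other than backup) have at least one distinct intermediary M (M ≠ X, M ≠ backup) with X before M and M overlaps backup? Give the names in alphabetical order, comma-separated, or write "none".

Target backup = [53, 69].
Intermediaries M with M overlaps backup: soundcheck.
Via soundcheck — items with X before soundcheck: none.
Union: none.

none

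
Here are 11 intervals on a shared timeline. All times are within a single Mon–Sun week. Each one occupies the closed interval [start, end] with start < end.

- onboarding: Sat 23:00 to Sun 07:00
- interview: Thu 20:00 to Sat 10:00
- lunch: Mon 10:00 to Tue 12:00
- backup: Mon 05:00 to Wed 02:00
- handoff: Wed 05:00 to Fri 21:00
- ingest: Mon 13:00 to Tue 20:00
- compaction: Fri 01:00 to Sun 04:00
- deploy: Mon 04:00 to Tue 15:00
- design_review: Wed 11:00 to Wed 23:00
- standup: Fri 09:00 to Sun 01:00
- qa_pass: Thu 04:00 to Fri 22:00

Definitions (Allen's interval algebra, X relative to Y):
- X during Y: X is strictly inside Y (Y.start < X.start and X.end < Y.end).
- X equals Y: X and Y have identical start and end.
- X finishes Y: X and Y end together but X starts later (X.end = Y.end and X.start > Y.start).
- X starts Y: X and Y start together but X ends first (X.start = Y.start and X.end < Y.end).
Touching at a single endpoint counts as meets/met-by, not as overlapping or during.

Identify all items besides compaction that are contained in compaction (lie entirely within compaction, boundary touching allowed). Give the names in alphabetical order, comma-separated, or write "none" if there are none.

standup

Target compaction = [Fri 01:00, Sun 04:00].
backup [Mon 05:00, Wed 02:00] → before → no.
deploy [Mon 04:00, Tue 15:00] → before → no.
design_review [Wed 11:00, Wed 23:00] → before → no.
handoff [Wed 05:00, Fri 21:00] → overlaps → no.
ingest [Mon 13:00, Tue 20:00] → before → no.
interview [Thu 20:00, Sat 10:00] → overlaps → no.
lunch [Mon 10:00, Tue 12:00] → before → no.
onboarding [Sat 23:00, Sun 07:00] → overlapped-by → no.
qa_pass [Thu 04:00, Fri 22:00] → overlaps → no.
standup [Fri 09:00, Sun 01:00] → during → yes.
Result: standup.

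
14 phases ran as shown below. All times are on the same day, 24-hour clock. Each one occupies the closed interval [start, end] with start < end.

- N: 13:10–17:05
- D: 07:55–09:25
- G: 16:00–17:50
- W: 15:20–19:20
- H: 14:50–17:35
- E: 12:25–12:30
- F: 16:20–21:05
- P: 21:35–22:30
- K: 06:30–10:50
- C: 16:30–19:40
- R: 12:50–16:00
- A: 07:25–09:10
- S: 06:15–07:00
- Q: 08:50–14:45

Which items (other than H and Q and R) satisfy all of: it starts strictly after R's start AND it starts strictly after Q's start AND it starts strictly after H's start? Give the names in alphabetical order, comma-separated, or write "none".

Conditions: its start is strictly after R's start (X.start > 12:50) AND its start is strictly after Q's start (X.start > 08:50) AND its start is strictly after H's start (X.start > 14:50).
A: start 07:25 > 12:50? ✗; start 07:25 > 08:50? ✗; start 07:25 > 14:50? ✗ → no.
C: start 16:30 > 12:50? ✓; start 16:30 > 08:50? ✓; start 16:30 > 14:50? ✓ → yes.
D: start 07:55 > 12:50? ✗; start 07:55 > 08:50? ✗; start 07:55 > 14:50? ✗ → no.
E: start 12:25 > 12:50? ✗; start 12:25 > 08:50? ✓; start 12:25 > 14:50? ✗ → no.
F: start 16:20 > 12:50? ✓; start 16:20 > 08:50? ✓; start 16:20 > 14:50? ✓ → yes.
G: start 16:00 > 12:50? ✓; start 16:00 > 08:50? ✓; start 16:00 > 14:50? ✓ → yes.
K: start 06:30 > 12:50? ✗; start 06:30 > 08:50? ✗; start 06:30 > 14:50? ✗ → no.
N: start 13:10 > 12:50? ✓; start 13:10 > 08:50? ✓; start 13:10 > 14:50? ✗ → no.
P: start 21:35 > 12:50? ✓; start 21:35 > 08:50? ✓; start 21:35 > 14:50? ✓ → yes.
S: start 06:15 > 12:50? ✗; start 06:15 > 08:50? ✗; start 06:15 > 14:50? ✗ → no.
W: start 15:20 > 12:50? ✓; start 15:20 > 08:50? ✓; start 15:20 > 14:50? ✓ → yes.
Result: C, F, G, P, W.

C, F, G, P, W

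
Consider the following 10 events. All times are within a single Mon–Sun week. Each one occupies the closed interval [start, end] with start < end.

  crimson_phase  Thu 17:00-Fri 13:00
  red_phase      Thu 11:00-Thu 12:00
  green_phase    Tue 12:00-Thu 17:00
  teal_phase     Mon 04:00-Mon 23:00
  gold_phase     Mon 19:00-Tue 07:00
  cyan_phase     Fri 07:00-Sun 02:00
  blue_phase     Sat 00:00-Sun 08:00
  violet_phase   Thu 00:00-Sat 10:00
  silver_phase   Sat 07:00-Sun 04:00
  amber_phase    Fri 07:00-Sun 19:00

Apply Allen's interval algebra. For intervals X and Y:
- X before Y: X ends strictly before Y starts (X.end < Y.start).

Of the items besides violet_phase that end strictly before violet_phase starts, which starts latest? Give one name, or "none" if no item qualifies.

Target violet_phase = [Thu 00:00, Sat 10:00].
amber_phase [Fri 07:00, Sun 19:00] → overlapped-by → excluded.
blue_phase [Sat 00:00, Sun 08:00] → overlapped-by → excluded.
crimson_phase [Thu 17:00, Fri 13:00] → during → excluded.
cyan_phase [Fri 07:00, Sun 02:00] → overlapped-by → excluded.
gold_phase [Mon 19:00, Tue 07:00] → before → candidate.
green_phase [Tue 12:00, Thu 17:00] → overlaps → excluded.
red_phase [Thu 11:00, Thu 12:00] → during → excluded.
silver_phase [Sat 07:00, Sun 04:00] → overlapped-by → excluded.
teal_phase [Mon 04:00, Mon 23:00] → before → candidate.
Among candidates, latest start is Mon 19:00 → gold_phase.

gold_phase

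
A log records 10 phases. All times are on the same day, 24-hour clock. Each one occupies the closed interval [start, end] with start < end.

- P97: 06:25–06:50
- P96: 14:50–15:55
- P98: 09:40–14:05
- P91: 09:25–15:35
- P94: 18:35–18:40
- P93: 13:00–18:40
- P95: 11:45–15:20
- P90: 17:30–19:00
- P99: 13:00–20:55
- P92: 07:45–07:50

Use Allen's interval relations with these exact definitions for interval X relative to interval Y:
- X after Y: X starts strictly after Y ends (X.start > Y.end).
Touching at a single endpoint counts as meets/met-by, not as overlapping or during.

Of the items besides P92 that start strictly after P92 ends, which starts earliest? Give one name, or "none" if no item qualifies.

P91

Target P92 = [07:45, 07:50].
P90 [17:30, 19:00] → after → candidate.
P91 [09:25, 15:35] → after → candidate.
P93 [13:00, 18:40] → after → candidate.
P94 [18:35, 18:40] → after → candidate.
P95 [11:45, 15:20] → after → candidate.
P96 [14:50, 15:55] → after → candidate.
P97 [06:25, 06:50] → before → excluded.
P98 [09:40, 14:05] → after → candidate.
P99 [13:00, 20:55] → after → candidate.
Among candidates, earliest start is 09:25 → P91.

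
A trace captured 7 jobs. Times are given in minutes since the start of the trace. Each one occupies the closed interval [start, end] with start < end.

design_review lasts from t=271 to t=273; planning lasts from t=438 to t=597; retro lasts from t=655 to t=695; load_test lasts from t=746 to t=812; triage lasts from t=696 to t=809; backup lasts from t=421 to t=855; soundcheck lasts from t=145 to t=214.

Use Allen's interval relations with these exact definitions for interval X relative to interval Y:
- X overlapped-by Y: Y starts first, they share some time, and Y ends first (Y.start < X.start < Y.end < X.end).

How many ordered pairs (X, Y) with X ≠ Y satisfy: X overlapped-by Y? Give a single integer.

Checking all 42 ordered pairs for relation 'overlapped-by'; matching pairs in alphabetical order:
(load_test, triage): load_test overlapped-by triage ✓
Count: 1.

1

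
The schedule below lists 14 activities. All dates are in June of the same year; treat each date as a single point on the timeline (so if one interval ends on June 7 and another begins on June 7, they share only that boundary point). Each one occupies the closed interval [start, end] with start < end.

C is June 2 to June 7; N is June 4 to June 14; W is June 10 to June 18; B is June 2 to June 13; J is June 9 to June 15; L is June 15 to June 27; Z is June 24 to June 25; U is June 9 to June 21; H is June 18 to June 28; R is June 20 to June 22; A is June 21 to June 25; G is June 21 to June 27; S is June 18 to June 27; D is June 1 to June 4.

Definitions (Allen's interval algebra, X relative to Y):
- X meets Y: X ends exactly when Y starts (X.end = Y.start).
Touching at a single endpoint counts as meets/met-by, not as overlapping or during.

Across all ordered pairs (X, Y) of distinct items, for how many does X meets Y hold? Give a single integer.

Checking all 182 ordered pairs for relation 'meets'; matching pairs in alphabetical order:
(D, N): D meets N ✓
(J, L): J meets L ✓
(U, A): U meets A ✓
(U, G): U meets G ✓
(W, H): W meets H ✓
(W, S): W meets S ✓
Count: 6.

6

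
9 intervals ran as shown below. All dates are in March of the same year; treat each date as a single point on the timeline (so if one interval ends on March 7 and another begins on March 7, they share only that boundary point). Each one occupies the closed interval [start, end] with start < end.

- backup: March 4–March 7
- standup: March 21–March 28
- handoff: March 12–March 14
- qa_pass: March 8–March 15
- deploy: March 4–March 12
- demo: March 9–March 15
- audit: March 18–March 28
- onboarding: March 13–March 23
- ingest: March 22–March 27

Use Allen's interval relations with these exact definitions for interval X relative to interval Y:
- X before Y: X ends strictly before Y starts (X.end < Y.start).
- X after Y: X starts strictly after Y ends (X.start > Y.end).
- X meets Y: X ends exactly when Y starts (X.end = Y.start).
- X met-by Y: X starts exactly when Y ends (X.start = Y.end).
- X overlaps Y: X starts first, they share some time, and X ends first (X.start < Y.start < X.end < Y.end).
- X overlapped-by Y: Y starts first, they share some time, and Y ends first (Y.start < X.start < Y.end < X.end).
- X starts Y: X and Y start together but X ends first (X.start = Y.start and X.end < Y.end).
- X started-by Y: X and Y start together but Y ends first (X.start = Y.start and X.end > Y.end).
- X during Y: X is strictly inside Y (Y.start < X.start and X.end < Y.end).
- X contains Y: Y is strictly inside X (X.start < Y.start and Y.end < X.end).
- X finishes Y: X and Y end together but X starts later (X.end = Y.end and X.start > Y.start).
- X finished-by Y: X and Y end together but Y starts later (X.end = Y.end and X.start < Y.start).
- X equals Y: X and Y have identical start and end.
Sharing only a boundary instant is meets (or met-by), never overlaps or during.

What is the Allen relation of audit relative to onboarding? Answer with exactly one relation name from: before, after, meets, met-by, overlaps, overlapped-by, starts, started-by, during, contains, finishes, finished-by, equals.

audit = [March 18, March 28]; onboarding = [March 13, March 23].
Compare endpoints: audit.start > onboarding.start, audit.start < onboarding.end, audit.end > onboarding.start, audit.end > onboarding.end.
That pattern is 'overlapped-by'.

overlapped-by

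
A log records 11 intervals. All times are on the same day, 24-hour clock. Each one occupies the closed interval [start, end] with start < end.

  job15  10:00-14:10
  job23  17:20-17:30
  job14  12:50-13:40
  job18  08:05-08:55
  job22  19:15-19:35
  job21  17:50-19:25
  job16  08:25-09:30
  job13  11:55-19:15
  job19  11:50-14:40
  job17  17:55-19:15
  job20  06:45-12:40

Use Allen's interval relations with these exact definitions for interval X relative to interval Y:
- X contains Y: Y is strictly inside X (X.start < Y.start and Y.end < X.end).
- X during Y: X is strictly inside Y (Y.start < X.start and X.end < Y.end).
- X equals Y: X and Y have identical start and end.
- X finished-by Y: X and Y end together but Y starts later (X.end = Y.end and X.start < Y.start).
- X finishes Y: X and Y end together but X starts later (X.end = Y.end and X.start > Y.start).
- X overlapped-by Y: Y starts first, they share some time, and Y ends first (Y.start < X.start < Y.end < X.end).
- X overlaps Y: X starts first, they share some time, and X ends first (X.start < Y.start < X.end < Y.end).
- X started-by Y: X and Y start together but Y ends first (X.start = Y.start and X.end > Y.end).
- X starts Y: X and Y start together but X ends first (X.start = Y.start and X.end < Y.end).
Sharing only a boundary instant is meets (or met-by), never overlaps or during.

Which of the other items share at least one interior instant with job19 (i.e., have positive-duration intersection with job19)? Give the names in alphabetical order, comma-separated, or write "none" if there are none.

job13, job14, job15, job20

Target job19 = [11:50, 14:40].
job13 [11:55, 19:15] → overlapped-by → yes.
job14 [12:50, 13:40] → during → yes.
job15 [10:00, 14:10] → overlaps → yes.
job16 [08:25, 09:30] → before → no.
job17 [17:55, 19:15] → after → no.
job18 [08:05, 08:55] → before → no.
job20 [06:45, 12:40] → overlaps → yes.
job21 [17:50, 19:25] → after → no.
job22 [19:15, 19:35] → after → no.
job23 [17:20, 17:30] → after → no.
Result: job13, job14, job15, job20.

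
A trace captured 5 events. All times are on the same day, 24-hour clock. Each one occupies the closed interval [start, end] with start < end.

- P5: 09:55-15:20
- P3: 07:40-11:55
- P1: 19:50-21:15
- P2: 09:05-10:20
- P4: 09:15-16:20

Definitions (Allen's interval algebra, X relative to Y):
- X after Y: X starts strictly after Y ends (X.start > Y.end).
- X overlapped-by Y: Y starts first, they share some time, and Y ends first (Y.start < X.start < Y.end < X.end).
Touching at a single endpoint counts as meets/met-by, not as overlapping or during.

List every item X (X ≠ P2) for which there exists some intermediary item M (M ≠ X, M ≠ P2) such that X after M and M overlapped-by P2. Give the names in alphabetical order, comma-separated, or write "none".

P1

Target P2 = [09:05, 10:20].
Intermediaries M with M overlapped-by P2: P4, P5.
Via P4 — items with X after P4: P1.
Via P5 — items with X after P5: P1.
Union: P1.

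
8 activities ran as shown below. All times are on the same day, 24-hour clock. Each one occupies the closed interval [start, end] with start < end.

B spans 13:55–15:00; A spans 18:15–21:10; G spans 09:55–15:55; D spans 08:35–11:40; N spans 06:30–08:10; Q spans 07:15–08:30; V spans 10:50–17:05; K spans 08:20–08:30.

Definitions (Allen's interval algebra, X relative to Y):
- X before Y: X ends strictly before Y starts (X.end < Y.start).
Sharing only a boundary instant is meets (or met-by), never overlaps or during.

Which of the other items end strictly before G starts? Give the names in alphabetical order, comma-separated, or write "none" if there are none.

Target G = [09:55, 15:55].
A [18:15, 21:10] → after → no.
B [13:55, 15:00] → during → no.
D [08:35, 11:40] → overlaps → no.
K [08:20, 08:30] → before → yes.
N [06:30, 08:10] → before → yes.
Q [07:15, 08:30] → before → yes.
V [10:50, 17:05] → overlapped-by → no.
Result: K, N, Q.

K, N, Q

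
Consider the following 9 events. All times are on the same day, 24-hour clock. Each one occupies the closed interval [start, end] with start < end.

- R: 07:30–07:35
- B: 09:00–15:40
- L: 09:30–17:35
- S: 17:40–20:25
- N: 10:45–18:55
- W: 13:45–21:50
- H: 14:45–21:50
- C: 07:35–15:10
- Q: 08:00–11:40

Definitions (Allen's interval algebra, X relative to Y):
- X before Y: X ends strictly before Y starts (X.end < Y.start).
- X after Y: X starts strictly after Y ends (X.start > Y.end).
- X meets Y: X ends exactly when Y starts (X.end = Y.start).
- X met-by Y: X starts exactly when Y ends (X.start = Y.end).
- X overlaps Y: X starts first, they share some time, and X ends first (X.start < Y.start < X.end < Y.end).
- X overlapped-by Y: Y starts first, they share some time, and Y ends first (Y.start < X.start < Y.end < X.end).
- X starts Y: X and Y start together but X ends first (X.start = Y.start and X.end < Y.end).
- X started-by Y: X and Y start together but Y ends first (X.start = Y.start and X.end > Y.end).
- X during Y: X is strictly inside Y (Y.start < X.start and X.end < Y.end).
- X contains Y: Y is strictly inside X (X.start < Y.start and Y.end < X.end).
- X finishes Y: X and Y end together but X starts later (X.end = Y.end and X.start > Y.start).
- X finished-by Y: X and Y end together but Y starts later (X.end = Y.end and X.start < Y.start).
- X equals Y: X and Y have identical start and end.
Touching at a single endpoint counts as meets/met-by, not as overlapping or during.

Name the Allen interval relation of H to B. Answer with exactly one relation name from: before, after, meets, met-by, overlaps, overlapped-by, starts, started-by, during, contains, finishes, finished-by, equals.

H = [14:45, 21:50]; B = [09:00, 15:40].
Compare endpoints: H.start > B.start, H.start < B.end, H.end > B.start, H.end > B.end.
That pattern is 'overlapped-by'.

overlapped-by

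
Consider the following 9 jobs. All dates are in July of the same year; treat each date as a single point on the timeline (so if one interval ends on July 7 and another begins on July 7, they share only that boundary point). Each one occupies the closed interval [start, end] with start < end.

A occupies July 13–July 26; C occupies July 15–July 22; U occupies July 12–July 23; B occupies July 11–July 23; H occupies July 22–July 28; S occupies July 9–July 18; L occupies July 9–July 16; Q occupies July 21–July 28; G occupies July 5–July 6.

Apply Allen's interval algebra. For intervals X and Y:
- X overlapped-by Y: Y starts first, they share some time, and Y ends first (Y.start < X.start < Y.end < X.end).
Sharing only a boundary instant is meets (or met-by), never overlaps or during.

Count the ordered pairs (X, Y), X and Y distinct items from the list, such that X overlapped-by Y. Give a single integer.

17

Checking all 72 ordered pairs for relation 'overlapped-by'; matching pairs in alphabetical order:
(A, B): A overlapped-by B ✓
(A, L): A overlapped-by L ✓
(A, S): A overlapped-by S ✓
(A, U): A overlapped-by U ✓
(B, L): B overlapped-by L ✓
(B, S): B overlapped-by S ✓
(C, L): C overlapped-by L ✓
(C, S): C overlapped-by S ✓
(H, A): H overlapped-by A ✓
(H, B): H overlapped-by B ✓
(H, U): H overlapped-by U ✓
(Q, A): Q overlapped-by A ✓
(Q, B): Q overlapped-by B ✓
(Q, C): Q overlapped-by C ✓
(Q, U): Q overlapped-by U ✓
(U, L): U overlapped-by L ✓
(U, S): U overlapped-by S ✓
Count: 17.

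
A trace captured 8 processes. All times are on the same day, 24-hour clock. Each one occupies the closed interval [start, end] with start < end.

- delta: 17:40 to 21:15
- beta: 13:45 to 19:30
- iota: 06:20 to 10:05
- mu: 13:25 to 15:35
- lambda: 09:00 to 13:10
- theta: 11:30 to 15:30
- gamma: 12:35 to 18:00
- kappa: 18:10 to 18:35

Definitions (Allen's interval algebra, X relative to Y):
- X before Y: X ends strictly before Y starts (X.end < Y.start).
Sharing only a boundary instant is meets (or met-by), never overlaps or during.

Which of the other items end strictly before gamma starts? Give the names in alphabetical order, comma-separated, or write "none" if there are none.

iota

Target gamma = [12:35, 18:00].
beta [13:45, 19:30] → overlapped-by → no.
delta [17:40, 21:15] → overlapped-by → no.
iota [06:20, 10:05] → before → yes.
kappa [18:10, 18:35] → after → no.
lambda [09:00, 13:10] → overlaps → no.
mu [13:25, 15:35] → during → no.
theta [11:30, 15:30] → overlaps → no.
Result: iota.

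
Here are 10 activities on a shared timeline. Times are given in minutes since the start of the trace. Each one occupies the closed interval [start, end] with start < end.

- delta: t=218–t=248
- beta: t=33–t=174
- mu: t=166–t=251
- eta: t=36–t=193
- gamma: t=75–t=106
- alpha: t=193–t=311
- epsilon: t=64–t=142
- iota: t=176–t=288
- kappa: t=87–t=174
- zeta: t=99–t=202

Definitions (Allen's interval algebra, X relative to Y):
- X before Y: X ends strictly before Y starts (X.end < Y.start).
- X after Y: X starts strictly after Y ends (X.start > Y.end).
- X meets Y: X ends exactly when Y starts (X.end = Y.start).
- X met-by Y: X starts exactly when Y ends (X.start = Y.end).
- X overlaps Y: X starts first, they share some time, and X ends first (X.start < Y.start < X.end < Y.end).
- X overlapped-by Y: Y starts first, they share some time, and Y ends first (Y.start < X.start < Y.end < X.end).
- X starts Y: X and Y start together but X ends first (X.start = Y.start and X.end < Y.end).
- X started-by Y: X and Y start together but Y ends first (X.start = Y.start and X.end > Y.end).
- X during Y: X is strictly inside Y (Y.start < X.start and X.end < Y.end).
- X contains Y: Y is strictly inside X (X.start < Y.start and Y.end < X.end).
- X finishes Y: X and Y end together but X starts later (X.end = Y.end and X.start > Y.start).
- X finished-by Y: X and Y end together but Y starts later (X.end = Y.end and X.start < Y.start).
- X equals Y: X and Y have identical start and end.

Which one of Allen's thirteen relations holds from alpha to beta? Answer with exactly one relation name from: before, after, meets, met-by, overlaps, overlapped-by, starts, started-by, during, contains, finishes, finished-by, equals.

after

alpha = [t=193, t=311]; beta = [t=33, t=174].
Compare endpoints: alpha.start > beta.start, alpha.start > beta.end, alpha.end > beta.start, alpha.end > beta.end.
That pattern is 'after'.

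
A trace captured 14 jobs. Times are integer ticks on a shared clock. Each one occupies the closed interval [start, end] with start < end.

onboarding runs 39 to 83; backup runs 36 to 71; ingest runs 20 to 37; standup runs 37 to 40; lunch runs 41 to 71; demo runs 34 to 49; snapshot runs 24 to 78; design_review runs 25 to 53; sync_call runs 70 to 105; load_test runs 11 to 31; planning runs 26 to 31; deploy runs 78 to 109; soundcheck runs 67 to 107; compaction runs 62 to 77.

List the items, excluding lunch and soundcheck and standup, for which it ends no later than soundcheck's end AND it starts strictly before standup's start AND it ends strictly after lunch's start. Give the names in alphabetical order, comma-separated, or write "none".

backup, demo, design_review, snapshot

Conditions: its end is no later than soundcheck's end (X.end <= 107) AND its start is strictly before standup's start (X.start < 37) AND its end is strictly after lunch's start (X.end > 41).
backup: end 71 <= 107? ✓; start 36 < 37? ✓; end 71 > 41? ✓ → yes.
compaction: end 77 <= 107? ✓; start 62 < 37? ✗; end 77 > 41? ✓ → no.
demo: end 49 <= 107? ✓; start 34 < 37? ✓; end 49 > 41? ✓ → yes.
deploy: end 109 <= 107? ✗; start 78 < 37? ✗; end 109 > 41? ✓ → no.
design_review: end 53 <= 107? ✓; start 25 < 37? ✓; end 53 > 41? ✓ → yes.
ingest: end 37 <= 107? ✓; start 20 < 37? ✓; end 37 > 41? ✗ → no.
load_test: end 31 <= 107? ✓; start 11 < 37? ✓; end 31 > 41? ✗ → no.
onboarding: end 83 <= 107? ✓; start 39 < 37? ✗; end 83 > 41? ✓ → no.
planning: end 31 <= 107? ✓; start 26 < 37? ✓; end 31 > 41? ✗ → no.
snapshot: end 78 <= 107? ✓; start 24 < 37? ✓; end 78 > 41? ✓ → yes.
sync_call: end 105 <= 107? ✓; start 70 < 37? ✗; end 105 > 41? ✓ → no.
Result: backup, demo, design_review, snapshot.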